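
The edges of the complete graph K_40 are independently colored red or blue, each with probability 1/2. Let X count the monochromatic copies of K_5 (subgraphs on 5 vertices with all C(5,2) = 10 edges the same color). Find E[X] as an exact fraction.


Let X = Σ_S X_S over the C(40, 5) = 658008 subsets S of size 5, where X_S = 1 if the K_5 on S is monochromatic.
For a fixed S, the K_5 on S has C(5, 2) = 10 edges. P[all 10 edges red] = (1/2)^10, and likewise for blue, so P[monochromatic] = 2·(1/2)^10 = 2^{1 − 10} = 1/512.
Summing: E[X] = C(40, 5) · 2^{1 − 10} = 658008 · 1/512 = 82251/64.
Numerically: E[X] ≈ 1285.17188.

E[X] = C(40,5)·2^(1−C(5,2)) = 82251/64 ≈ 1285.17188.


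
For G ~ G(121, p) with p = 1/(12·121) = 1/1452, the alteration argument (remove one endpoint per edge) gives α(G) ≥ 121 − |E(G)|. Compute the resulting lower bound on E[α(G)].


E[|E(G)|] = C(121, 2)·p = 7260 · (1/1452) = 5.
E[α(G)] ≥ n − E[|E(G)|] = 121 − 5 = 116.
Numerically: ≈ 116.00000.
(This is only a lower bound; the true E[α(G)] may be larger.)

E[α(G)] ≥ 116 ≈ 116.00000.


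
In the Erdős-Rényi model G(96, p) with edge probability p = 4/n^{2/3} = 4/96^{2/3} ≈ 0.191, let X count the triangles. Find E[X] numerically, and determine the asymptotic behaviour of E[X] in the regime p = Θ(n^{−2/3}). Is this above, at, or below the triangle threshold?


Number of potential triangles: C(96, 3) = 142880.
Each occurs with probability p³ ≈ (0.191)³ ≈ 6.94444e-03.
By linearity: E[X] = C(96, 3)·p³ ≈ 142880 · 6.94444e-03 ≈ 992.222.
Since α = 2/3 < 1, p = c/n^{2/3} ≫ 1/n is above the triangle threshold p ~ 1/n. Asymptotically E[X] ~ (c³/6)·n^{3(1−α)} = (4³/6)·n^{1} → ∞; triangles are abundant w.h.p.

E[X] ≈ 992.222; in regime p = Θ(1/n^{2/3}) E[X] diverges (above the triangle threshold p ~ 1/n).


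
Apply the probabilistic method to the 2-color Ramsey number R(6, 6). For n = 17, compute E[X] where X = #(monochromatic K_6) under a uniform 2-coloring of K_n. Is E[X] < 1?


E[X] = C(17, 6) · 2^{1 − 15} = 12376 · 2^{−14} = 12376/16384.
As a reduced fraction: E[X] = 1547/2048 ≈ 0.7553711.
Is E[X] < 1? YES.
Since E[X] < 1, there exists a 2-coloring of K_{17} with no monochromatic K_6; hence R(6, 6) > 17.

E[X] = 1547/2048 ≈ 0.7553711; E[X] < 1, so R(6, 6) > 17.


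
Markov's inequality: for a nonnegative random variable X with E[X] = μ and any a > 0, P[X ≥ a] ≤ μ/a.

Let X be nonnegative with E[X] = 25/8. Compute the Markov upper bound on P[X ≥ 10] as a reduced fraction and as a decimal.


μ = E[X] = 25/8, a = 10.
Markov: P[X ≥ 10] ≤ μ/a = (25/8)/10 = 5/16.
Numerically: ≈ 0.312.
(Since a = 10 > μ = 3.125, the bound 5/16 is < 1 and informative.)

P[X ≥ 10] ≤ 5/16 ≈ 0.312.


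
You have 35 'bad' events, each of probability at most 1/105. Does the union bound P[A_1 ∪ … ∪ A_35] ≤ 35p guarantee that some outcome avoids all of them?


Union bound: P[∪_{i=1}^{35} A_i] ≤ Σ_i P[A_i] ≤ 35·p = 35·(1/105) = 1/3.
Numerically: 1/3 ≈ 0.3333333.
Is 1/3 < 1? YES.
Since P[∪ A_i] ≤ 1/3 < 1, the complement has P[∩ A_i^c] ≥ 1 − 1/3 = 2/3 > 0, so some outcome avoids every A_i.

35·p = 1/3 ≈ 0.3333333; existence CERTIFIED by the union bound.


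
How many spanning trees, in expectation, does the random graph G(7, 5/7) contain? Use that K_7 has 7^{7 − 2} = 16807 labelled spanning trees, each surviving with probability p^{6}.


K_7 has 7^{7 − 2} = 16807 labelled spanning trees.
For each such spanning tree H, let X_H = 1 if all 6 edges of H are present in G. Then P[X_H = 1] = p^{6} = (5/7)^{6} = 15625/117649.
By linearity of expectation: E[X] = Σ_H E[X_H] = 16807 · p^{6} = 16807 · 15625/117649 = 15625/7.
Numerically: E[X] ≈ 2232.14.

E[X] = 16807 · (5/7)^{6} = 15625/7 ≈ 2232.14.


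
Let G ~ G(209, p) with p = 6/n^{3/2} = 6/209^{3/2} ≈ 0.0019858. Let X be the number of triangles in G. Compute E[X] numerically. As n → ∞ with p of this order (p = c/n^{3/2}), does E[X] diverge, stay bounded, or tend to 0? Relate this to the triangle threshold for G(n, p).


Number of potential triangles: C(209, 3) = 1499784.
Each occurs with probability p³ ≈ (0.0019858)³ ≈ 7.8306076e-09.
By linearity: E[X] = C(209, 3)·p³ ≈ 1499784 · 7.8306076e-09 ≈ 0.01174.
Since α = 3/2 > 1, p = c/n^{3/2} = o(1/n) is below the triangle threshold p ~ 1/n. Asymptotically E[X] ~ (c³/6)·n^{3(1−α)} = (6³/6)·n^{-1.5} → 0, so by Markov's inequality G has no triangles w.h.p.

E[X] ≈ 0.01174; in regime p = Θ(1/n^{3/2}) E[X] tends to 0 (below the triangle threshold p ~ 1/n).


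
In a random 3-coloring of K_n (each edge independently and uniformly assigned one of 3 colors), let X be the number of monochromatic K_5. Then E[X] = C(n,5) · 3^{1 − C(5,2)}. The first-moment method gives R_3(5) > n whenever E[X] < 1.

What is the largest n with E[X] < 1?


We need C(n, 5) · 3^{1 − 10} < 1, i.e. C(n, 5) < 3^{10 − 1} = 19683.
Check values of n near the boundary:
  n = 18: C(18, 5) = 8568; 8568 < 19683? YES
  n = 19: C(19, 5) = 11628; 11628 < 19683? YES
  n = 20: C(20, 5) = 15504; 15504 < 19683? YES
  n = 21: C(21, 5) = 20349; 20349 < 19683? NO
  n = 22: C(22, 5) = 26334; 26334 < 19683? NO
The largest n with C(n, 5) < 19683 is n = 20 (where E[X] = 5168/6561 ≈ 0.788). Hence R_3(5) > 20, i.e. R_3(5) ≥ 21.

Largest n = 20; hence R_3(5) > 20.


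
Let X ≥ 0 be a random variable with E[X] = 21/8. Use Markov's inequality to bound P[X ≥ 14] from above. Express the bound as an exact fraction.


μ = E[X] = 21/8, a = 14.
Markov: P[X ≥ 14] ≤ μ/a = (21/8)/14 = 3/16.
Numerically: ≈ 0.188.
(Since a = 14 > μ = 2.625, the bound 3/16 is < 1 and informative.)

P[X ≥ 14] ≤ 3/16 ≈ 0.188.


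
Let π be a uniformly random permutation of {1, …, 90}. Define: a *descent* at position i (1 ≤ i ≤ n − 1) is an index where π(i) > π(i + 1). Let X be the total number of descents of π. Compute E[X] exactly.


Write X = Σ X_I over i = 1, …, 89, with X_I the indicator of one descent.
There are 89 indicators.
For each fixed i, the pair (π(i), π(i+1)) is a uniformly random ordered pair of distinct values from {1, …, 90}; by symmetry P[π(i) > π(i+1)] = 1/2.
By linearity: E[X] = 89 · (1/2) = (90 − 1) · (1/2) = 89/2 ≈ 44.50000.

E[X] = 89/2 = 44.50000.


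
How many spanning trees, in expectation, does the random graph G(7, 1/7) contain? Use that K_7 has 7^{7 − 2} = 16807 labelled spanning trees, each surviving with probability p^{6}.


K_7 has 7^{7 − 2} = 16807 labelled spanning trees.
For each such spanning tree H, let X_H = 1 if all 6 edges of H are present in G. Then P[X_H = 1] = p^{6} = (1/7)^{6} = 1/117649.
By linearity: E[X] = Σ_H E[X_H] = 16807 · p^{6} = 16807 · 1/117649 = 1/7.
Numerically: E[X] ≈ 0.142857.

E[X] = 16807 · (1/7)^{6} = 1/7 ≈ 0.142857.


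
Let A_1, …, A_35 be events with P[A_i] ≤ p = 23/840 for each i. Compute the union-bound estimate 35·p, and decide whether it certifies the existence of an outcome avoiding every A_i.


Union bound: P[∪_{i=1}^{35} A_i] ≤ Σ_i P[A_i] ≤ 35·p = 35·(23/840) = 23/24.
Numerically: 23/24 ≈ 0.9583333.
Is 23/24 < 1? YES.
Since P[∪ A_i] ≤ 23/24 < 1, the complement has P[∩ A_i^c] ≥ 1 − 23/24 = 1/24 > 0, so some outcome avoids every A_i.

35·p = 23/24 ≈ 0.9583333; existence CERTIFIED by the union bound.


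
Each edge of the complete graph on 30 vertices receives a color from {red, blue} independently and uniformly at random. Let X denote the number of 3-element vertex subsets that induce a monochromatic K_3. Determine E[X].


Let X = Σ_S X_S over the C(30, 3) = 4060 subsets S of size 3, where X_S = 1 if the K_3 on S is monochromatic.
For a fixed S, the K_3 on S has C(3, 2) = 3 edges. P[all 3 edges red] = (1/2)^3, and likewise for blue, so P[monochromatic] = 2·(1/2)^3 = 2^{1 − 3} = 1/4.
Summing: E[X] = C(30, 3) · 2^{1 − 3} = 4060 · 1/4 = 1015.
Numerically: E[X] ≈ 1015.0000.

E[X] = C(30,3)·2^(1−C(3,2)) = 1015 ≈ 1015.0000.


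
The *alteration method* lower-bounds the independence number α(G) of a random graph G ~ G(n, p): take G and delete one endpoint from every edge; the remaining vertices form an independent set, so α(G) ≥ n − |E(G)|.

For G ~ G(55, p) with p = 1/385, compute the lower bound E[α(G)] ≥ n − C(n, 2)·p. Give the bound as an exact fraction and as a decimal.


E[|E(G)|] = C(55, 2)·p = 1485 · (1/385) = 27/7.
E[α(G)] ≥ n − E[|E(G)|] = 55 − 27/7 = 358/7.
Numerically: ≈ 51.14286.
(This is only a lower bound; the true E[α(G)] may be larger.)

E[α(G)] ≥ 358/7 ≈ 51.14286.


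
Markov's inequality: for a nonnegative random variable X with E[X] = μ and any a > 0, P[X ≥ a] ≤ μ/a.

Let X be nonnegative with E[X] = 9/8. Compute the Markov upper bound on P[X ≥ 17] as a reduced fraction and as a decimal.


μ = E[X] = 9/8, a = 17.
Markov: P[X ≥ 17] ≤ μ/a = (9/8)/17 = 9/136.
Numerically: ≈ 0.066176.
(Since a = 17 > μ = 1.125000, the bound 9/136 is < 1 and informative.)

P[X ≥ 17] ≤ 9/136 ≈ 0.066176.


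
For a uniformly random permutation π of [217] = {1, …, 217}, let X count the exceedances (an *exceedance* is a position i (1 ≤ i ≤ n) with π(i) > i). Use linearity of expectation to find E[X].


Write X = Σ_{i=1}^{217} X_i, where X_i = 1_{π(i) > i}.
For each fixed i, π(i) is uniform over {1, …, 217} (marginal of a uniform permutation), so P[π(i) > i] = (n − i)/n. Summing: Σ_{i=1}^{217} (n − i)/n = (0 + 1 + … + 216)/217 = 217(217 − 1)/(2·217) = (217 − 1)/2.
Hence E[X] = Σ_{i=1}^{217} (217 − i)/217 = 108 ≈ 108.00000.

E[X] = 108 = 108.00000.


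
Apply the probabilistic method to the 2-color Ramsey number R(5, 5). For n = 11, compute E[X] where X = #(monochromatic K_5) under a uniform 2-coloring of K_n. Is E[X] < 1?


E[X] = C(11, 5) · 2^{1 − 10} = 462 · 2^{−9} = 462/512.
As a reduced fraction: E[X] = 231/256 ≈ 0.9023.
Is E[X] < 1? YES.
Since E[X] < 1, there exists a 2-coloring of K_{11} with no monochromatic K_5; hence R(5, 5) > 11.

E[X] = 231/256 ≈ 0.9023; E[X] < 1, so R(5, 5) > 11.


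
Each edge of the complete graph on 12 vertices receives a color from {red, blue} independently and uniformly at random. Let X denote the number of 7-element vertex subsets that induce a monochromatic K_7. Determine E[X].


Let X = Σ_S X_S over the C(12, 7) = 792 subsets S of size 7, where X_S = 1 if the K_7 on S is monochromatic.
For a fixed S, the K_7 on S has C(7, 2) = 21 edges. P[all 21 edges red] = (1/2)^21, and likewise for blue, so P[monochromatic] = 2·(1/2)^21 = 2^{1 − 21} = 1/1048576.
Summing: E[X] = C(12, 7) · 2^{1 − 21} = 792 · 1/1048576 = 99/131072.
Numerically: E[X] ≈ 0.001.

E[X] = C(12,7)·2^(1−C(7,2)) = 99/131072 ≈ 0.001.


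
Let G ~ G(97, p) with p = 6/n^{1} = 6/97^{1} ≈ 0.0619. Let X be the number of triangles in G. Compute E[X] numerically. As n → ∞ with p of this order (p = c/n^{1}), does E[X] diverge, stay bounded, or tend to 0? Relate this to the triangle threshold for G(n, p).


Number of potential triangles: C(97, 3) = 147440.
Each occurs with probability p³ ≈ (0.0619)³ ≈ 2.36667e-04.
By linearity: E[X] = C(97, 3)·p³ ≈ 147440 · 2.36667e-04 ≈ 34.894.
Here α = 1, so p = 6/n is exactly at the triangle threshold p ~ 1/n. Asymptotically E[X] → c³/6 = 6³/6 = 36 ≈ 36.000, a bounded constant. In this regime the triangle count is asymptotically Poisson(c³/6).

E[X] ≈ 34.894; in regime p = Θ(1/n^{1}) E[X] stays bounded (at the triangle threshold p ~ 1/n).


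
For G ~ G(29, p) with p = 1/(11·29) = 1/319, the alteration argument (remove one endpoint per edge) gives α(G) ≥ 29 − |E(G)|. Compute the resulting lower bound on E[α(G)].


E[|E(G)|] = C(29, 2)·p = 406 · (1/319) = 14/11.
E[α(G)] ≥ n − E[|E(G)|] = 29 − 14/11 = 305/11.
Numerically: ≈ 27.72727.
(This is only a lower bound; the true E[α(G)] may be larger.)

E[α(G)] ≥ 305/11 ≈ 27.72727.


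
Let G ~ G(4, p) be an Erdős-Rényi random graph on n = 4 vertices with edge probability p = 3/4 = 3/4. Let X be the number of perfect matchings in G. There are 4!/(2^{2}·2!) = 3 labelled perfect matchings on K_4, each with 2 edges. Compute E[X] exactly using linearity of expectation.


K_4 has 4!/(2^{2}·2!) = 3 labelled perfect matchings.
For each such perfect matching H, let X_H = 1 if all 2 edges of H are present in G. Then P[X_H = 1] = p^{2} = (3/4)^{2} = 9/16.
Summing the indicators: E[X] = Σ_H E[X_H] = 3 · p^{2} = 3 · 9/16 = 27/16.
Numerically: E[X] ≈ 1.688.

E[X] = 3 · (3/4)^{2} = 27/16 ≈ 1.688.


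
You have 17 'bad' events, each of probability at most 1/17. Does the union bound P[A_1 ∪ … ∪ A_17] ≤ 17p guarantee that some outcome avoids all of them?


Union bound: P[∪_{i=1}^{17} A_i] ≤ Σ_i P[A_i] ≤ 17·p = 17·(1/17) = 1.
Numerically: 1 ≈ 1.00000.
Is 1 < 1? NO.
Since the bound 1 is ≥ 1, the union bound is uninformative here; it does NOT by itself certify existence.

17·p = 1 ≈ 1.00000; existence NOT certified by the union bound.


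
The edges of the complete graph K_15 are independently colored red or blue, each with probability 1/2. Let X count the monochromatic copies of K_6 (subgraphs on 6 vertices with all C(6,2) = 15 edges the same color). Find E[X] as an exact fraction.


Let X = Σ_S X_S over the C(15, 6) = 5005 subsets S of size 6, where X_S = 1 if the K_6 on S is monochromatic.
For a fixed S, the K_6 on S has C(6, 2) = 15 edges. P[all 15 edges red] = (1/2)^15, and likewise for blue, so P[monochromatic] = 2·(1/2)^15 = 2^{1 − 15} = 1/16384.
Summing: E[X] = C(15, 6) · 2^{1 − 15} = 5005 · 1/16384 = 5005/16384.
Numerically: E[X] ≈ 0.305481.

E[X] = C(15,6)·2^(1−C(6,2)) = 5005/16384 ≈ 0.305481.


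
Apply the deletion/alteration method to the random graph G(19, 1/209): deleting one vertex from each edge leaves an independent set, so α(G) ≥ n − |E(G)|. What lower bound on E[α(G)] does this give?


E[|E(G)|] = C(19, 2)·p = 171 · (1/209) = 9/11.
E[α(G)] ≥ n − E[|E(G)|] = 19 − 9/11 = 200/11.
Numerically: ≈ 18.18182.
(This is only a lower bound; the true E[α(G)] may be larger.)

E[α(G)] ≥ 200/11 ≈ 18.18182.


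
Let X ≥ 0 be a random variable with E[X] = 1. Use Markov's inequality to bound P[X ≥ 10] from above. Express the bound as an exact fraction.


μ = E[X] = 1, a = 10.
Markov: P[X ≥ 10] ≤ μ/a = (1)/10 = 1/10.
Numerically: ≈ 0.100000.
(Since a = 10 > μ = 1.000000, the bound 1/10 is < 1 and informative.)

P[X ≥ 10] ≤ 1/10 ≈ 0.100000.


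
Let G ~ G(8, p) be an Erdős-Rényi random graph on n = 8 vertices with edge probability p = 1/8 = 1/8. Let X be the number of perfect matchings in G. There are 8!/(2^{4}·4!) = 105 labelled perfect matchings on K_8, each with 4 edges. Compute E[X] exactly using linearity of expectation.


K_8 has 8!/(2^{4}·4!) = 105 labelled perfect matchings.
For each such perfect matching H, let X_H = 1 if all 4 edges of H are present in G. Then P[X_H = 1] = p^{4} = (1/8)^{4} = 1/4096.
By linearity of expectation: E[X] = Σ_H E[X_H] = 105 · p^{4} = 105 · 1/4096 = 105/4096.
Numerically: E[X] ≈ 0.0256.

E[X] = 105 · (1/8)^{4} = 105/4096 ≈ 0.0256.


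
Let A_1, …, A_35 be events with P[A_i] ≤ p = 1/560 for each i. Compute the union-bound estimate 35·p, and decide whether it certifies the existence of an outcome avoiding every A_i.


Union bound: P[∪_{i=1}^{35} A_i] ≤ Σ_i P[A_i] ≤ 35·p = 35·(1/560) = 1/16.
Numerically: 1/16 ≈ 0.0625.
Is 1/16 < 1? YES.
Since P[∪ A_i] ≤ 1/16 < 1, the complement has P[∩ A_i^c] ≥ 1 − 1/16 = 15/16 > 0, so some outcome avoids every A_i.

35·p = 1/16 ≈ 0.0625; existence CERTIFIED by the union bound.


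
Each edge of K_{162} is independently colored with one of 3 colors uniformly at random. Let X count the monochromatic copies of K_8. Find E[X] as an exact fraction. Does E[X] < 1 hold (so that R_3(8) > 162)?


E[X] = C(162, 8) · 3^{1 − 28} = 9870758125020 · 3^{−27} = 9870758125020/7625597484987.
As a reduced fraction: E[X] = 121861211420/94143178827 ≈ 1.29442.
Is E[X] < 1? NO.
Since E[X] ≥ 1, the first-moment bound is inconclusive at n = 162; it does NOT by itself certify R_3(8) > 162.

E[X] = 121861211420/94143178827 ≈ 1.29442; E[X] ≥ 1; first-moment method inconclusive here.


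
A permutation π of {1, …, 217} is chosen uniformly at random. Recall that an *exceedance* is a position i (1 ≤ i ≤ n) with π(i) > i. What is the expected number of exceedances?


Write X = Σ_{i=1}^{217} X_i, where X_i = 1_{π(i) > i}.
For each fixed i, π(i) is uniform over {1, …, 217} (marginal of a uniform permutation), so P[π(i) > i] = (n − i)/n. Summing: Σ_{i=1}^{217} (n − i)/n = (0 + 1 + … + 216)/217 = 217(217 − 1)/(2·217) = (217 − 1)/2.
Hence E[X] = Σ_{i=1}^{217} (217 − i)/217 = 108 ≈ 108.0000.

E[X] = 108 = 108.0000.


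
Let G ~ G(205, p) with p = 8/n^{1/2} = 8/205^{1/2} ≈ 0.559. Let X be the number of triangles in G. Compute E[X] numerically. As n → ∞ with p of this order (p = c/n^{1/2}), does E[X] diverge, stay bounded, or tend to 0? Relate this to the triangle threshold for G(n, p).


Number of potential triangles: C(205, 3) = 1414910.
Each occurs with probability p³ ≈ (0.559)³ ≈ 1.74437e-01.
By linearity: E[X] = C(205, 3)·p³ ≈ 1414910 · 1.74437e-01 ≈ 246812.974.
Since α = 1/2 < 1, p = c/n^{1/2} ≫ 1/n is above the triangle threshold p ~ 1/n. Asymptotically E[X] ~ (c³/6)·n^{3(1−α)} = (8³/6)·n^{1.5} → ∞; triangles are abundant w.h.p.

E[X] ≈ 246812.974; in regime p = Θ(1/n^{1/2}) E[X] diverges (above the triangle threshold p ~ 1/n).


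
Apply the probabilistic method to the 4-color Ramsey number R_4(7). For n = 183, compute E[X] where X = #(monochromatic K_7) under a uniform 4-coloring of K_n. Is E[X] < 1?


E[X] = C(183, 7) · 4^{1 − 21} = 1214197462413 · 4^{−20} = 1214197462413/1099511627776.
As a reduced fraction: E[X] = 1214197462413/1099511627776 ≈ 1.10431.
Is E[X] < 1? NO.
Since E[X] ≥ 1, the first-moment bound is inconclusive at n = 183; it does NOT by itself certify R_4(7) > 183.

E[X] = 1214197462413/1099511627776 ≈ 1.10431; E[X] ≥ 1; first-moment method inconclusive here.


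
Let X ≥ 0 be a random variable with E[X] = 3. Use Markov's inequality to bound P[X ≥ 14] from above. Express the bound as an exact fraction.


μ = E[X] = 3, a = 14.
Markov: P[X ≥ 14] ≤ μ/a = (3)/14 = 3/14.
Numerically: ≈ 0.21429.
(Since a = 14 > μ = 3.00000, the bound 3/14 is < 1 and informative.)

P[X ≥ 14] ≤ 3/14 ≈ 0.21429.


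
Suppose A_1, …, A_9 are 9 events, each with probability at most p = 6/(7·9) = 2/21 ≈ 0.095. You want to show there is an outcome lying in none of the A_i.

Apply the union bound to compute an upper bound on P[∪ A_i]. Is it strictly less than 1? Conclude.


Union bound: P[∪_{i=1}^{9} A_i] ≤ Σ_i P[A_i] ≤ 9·p = 9·(2/21) = 6/7.
Numerically: 6/7 ≈ 0.857.
Is 6/7 < 1? YES.
Since P[∪ A_i] ≤ 6/7 < 1, the complement has P[∩ A_i^c] ≥ 1 − 6/7 = 1/7 > 0, so some outcome avoids every A_i.

9·p = 6/7 ≈ 0.857; existence CERTIFIED by the union bound.


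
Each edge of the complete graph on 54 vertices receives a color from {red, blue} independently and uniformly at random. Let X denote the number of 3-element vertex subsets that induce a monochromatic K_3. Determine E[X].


Let X = Σ_S X_S over the C(54, 3) = 24804 subsets S of size 3, where X_S = 1 if the K_3 on S is monochromatic.
For a fixed S, the K_3 on S has C(3, 2) = 3 edges. P[all 3 edges red] = (1/2)^3, and likewise for blue, so P[monochromatic] = 2·(1/2)^3 = 2^{1 − 3} = 1/4.
Summing: E[X] = C(54, 3) · 2^{1 − 3} = 24804 · 1/4 = 6201.
Numerically: E[X] ≈ 6201.00000.

E[X] = C(54,3)·2^(1−C(3,2)) = 6201 ≈ 6201.00000.


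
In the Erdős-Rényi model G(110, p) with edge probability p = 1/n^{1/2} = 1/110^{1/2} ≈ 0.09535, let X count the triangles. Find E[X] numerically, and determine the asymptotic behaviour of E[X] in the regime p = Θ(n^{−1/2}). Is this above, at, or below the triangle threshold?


Number of potential triangles: C(110, 3) = 215820.
Each occurs with probability p³ ≈ (0.09535)³ ≈ 8.667842e-04.
By linearity: E[X] = C(110, 3)·p³ ≈ 215820 · 8.667842e-04 ≈ 187.0694.
Since α = 1/2 < 1, p = c/n^{1/2} ≫ 1/n is above the triangle threshold p ~ 1/n. Asymptotically E[X] ~ (c³/6)·n^{3(1−α)} = (1³/6)·n^{1.5} → ∞; triangles are abundant w.h.p.

E[X] ≈ 187.0694; in regime p = Θ(1/n^{1/2}) E[X] diverges (above the triangle threshold p ~ 1/n).


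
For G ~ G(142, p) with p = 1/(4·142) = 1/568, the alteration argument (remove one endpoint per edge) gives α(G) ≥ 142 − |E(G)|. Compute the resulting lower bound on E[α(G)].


E[|E(G)|] = C(142, 2)·p = 10011 · (1/568) = 141/8.
E[α(G)] ≥ n − E[|E(G)|] = 142 − 141/8 = 995/8.
Numerically: ≈ 124.37500.
(This is only a lower bound; the true E[α(G)] may be larger.)

E[α(G)] ≥ 995/8 ≈ 124.37500.


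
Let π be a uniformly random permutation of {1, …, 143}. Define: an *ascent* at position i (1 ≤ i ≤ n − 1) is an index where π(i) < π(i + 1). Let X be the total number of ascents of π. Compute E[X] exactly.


Write X = Σ X_I over i = 1, …, 142, with X_I the indicator of one ascent.
There are 142 indicators.
For each fixed i, the pair (π(i), π(i+1)) is a uniformly random ordered pair of distinct values from {1, …, 143}; by symmetry P[π(i) < π(i+1)] = 1/2.
By linearity: E[X] = 142 · (1/2) = (143 − 1) · (1/2) = 71 ≈ 71.0000.

E[X] = 71 = 71.0000.


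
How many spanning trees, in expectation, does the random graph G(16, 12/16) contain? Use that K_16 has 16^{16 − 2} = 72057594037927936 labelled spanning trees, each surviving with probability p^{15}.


K_16 has 16^{16 − 2} = 72057594037927936 labelled spanning trees.
For each such spanning tree H, let X_H = 1 if all 15 edges of H are present in G. Then P[X_H = 1] = p^{15} = (3/4)^{15} = 14348907/1073741824.
By linearity: E[X] = Σ_H E[X_H] = 72057594037927936 · p^{15} = 72057594037927936 · 14348907/1073741824 = 962938848411648.
Numerically: E[X] ≈ 9.6294e+14.

E[X] = 72057594037927936 · (3/4)^{15} = 962938848411648 ≈ 9.6294e+14.


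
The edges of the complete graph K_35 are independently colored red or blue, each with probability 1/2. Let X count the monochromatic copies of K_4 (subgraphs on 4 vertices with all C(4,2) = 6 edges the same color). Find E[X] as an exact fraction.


Let X = Σ_S X_S over the C(35, 4) = 52360 subsets S of size 4, where X_S = 1 if the K_4 on S is monochromatic.
For a fixed S, the K_4 on S has C(4, 2) = 6 edges. P[all 6 edges red] = (1/2)^6, and likewise for blue, so P[monochromatic] = 2·(1/2)^6 = 2^{1 − 6} = 1/32.
By linearity: E[X] = C(35, 4) · 2^{1 − 6} = 52360 · 1/32 = 6545/4.
Numerically: E[X] ≈ 1636.2500.

E[X] = C(35,4)·2^(1−C(4,2)) = 6545/4 ≈ 1636.2500.


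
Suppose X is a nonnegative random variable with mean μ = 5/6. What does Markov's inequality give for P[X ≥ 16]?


μ = E[X] = 5/6, a = 16.
Markov: P[X ≥ 16] ≤ μ/a = (5/6)/16 = 5/96.
Numerically: ≈ 0.052083.
(Since a = 16 > μ = 0.833333, the bound 5/96 is < 1 and informative.)

P[X ≥ 16] ≤ 5/96 ≈ 0.052083.


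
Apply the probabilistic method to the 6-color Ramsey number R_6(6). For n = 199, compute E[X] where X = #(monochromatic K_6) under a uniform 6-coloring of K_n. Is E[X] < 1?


E[X] = C(199, 6) · 6^{1 − 15} = 79936367511 · 6^{−14} = 79936367511/78364164096.
As a reduced fraction: E[X] = 26645455837/26121388032 ≈ 1.020063.
Is E[X] < 1? NO.
Since E[X] ≥ 1, the first-moment bound is inconclusive at n = 199; it does NOT by itself certify R_6(6) > 199.

E[X] = 26645455837/26121388032 ≈ 1.020063; E[X] ≥ 1; first-moment method inconclusive here.


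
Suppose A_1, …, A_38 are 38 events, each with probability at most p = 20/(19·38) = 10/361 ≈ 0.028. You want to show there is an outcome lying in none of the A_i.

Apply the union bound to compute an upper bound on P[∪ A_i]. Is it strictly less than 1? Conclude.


Union bound: P[∪_{i=1}^{38} A_i] ≤ Σ_i P[A_i] ≤ 38·p = 38·(10/361) = 20/19.
Numerically: 20/19 ≈ 1.053.
Is 20/19 < 1? NO.
Since the bound 20/19 is ≥ 1, the union bound is uninformative here; it does NOT by itself certify existence.

38·p = 20/19 ≈ 1.053; existence NOT certified by the union bound.


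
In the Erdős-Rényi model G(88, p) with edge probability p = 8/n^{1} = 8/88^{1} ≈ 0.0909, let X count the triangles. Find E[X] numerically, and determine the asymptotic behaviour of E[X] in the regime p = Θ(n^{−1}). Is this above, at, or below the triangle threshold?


Number of potential triangles: C(88, 3) = 109736.
Each occurs with probability p³ ≈ (0.0909)³ ≈ 7.51315e-04.
By linearity: E[X] = C(88, 3)·p³ ≈ 109736 · 7.51315e-04 ≈ 82.446.
Here α = 1, so p = 8/n is exactly at the triangle threshold p ~ 1/n. Asymptotically E[X] → c³/6 = 8³/6 = 256/3 ≈ 85.333, a bounded constant. In this regime the triangle count is asymptotically Poisson(c³/6).

E[X] ≈ 82.446; in regime p = Θ(1/n^{1}) E[X] stays bounded (at the triangle threshold p ~ 1/n).


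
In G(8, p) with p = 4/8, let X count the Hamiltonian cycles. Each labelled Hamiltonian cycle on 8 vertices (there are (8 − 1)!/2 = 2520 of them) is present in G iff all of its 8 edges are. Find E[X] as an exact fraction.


K_8 has (8 − 1)!/2 = 2520 labelled Hamiltonian cycles.
For each such Hamiltonian cycle H, let X_H = 1 if all 8 edges of H are present in G. Then P[X_H = 1] = p^{8} = (1/2)^{8} = 1/256.
Summing the indicators: E[X] = Σ_H E[X_H] = 2520 · p^{8} = 2520 · 1/256 = 315/32.
Numerically: E[X] ≈ 9.84375.

E[X] = 2520 · (1/2)^{8} = 315/32 ≈ 9.84375.


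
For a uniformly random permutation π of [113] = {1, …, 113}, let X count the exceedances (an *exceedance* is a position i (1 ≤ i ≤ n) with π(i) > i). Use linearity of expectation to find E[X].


Write X = Σ_{i=1}^{113} X_i, where X_i = 1_{π(i) > i}.
For each fixed i, π(i) is uniform over {1, …, 113} (marginal of a uniform permutation), so P[π(i) > i] = (n − i)/n. Summing: Σ_{i=1}^{113} (n − i)/n = (0 + 1 + … + 112)/113 = 113(113 − 1)/(2·113) = (113 − 1)/2.
Hence E[X] = Σ_{i=1}^{113} (113 − i)/113 = 56 ≈ 56.000.

E[X] = 56 = 56.000.


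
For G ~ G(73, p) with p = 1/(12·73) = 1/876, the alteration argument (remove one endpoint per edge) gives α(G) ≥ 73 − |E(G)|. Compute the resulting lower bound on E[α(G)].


E[|E(G)|] = C(73, 2)·p = 2628 · (1/876) = 3.
E[α(G)] ≥ n − E[|E(G)|] = 73 − 3 = 70.
Numerically: ≈ 70.0000.
(This is only a lower bound; the true E[α(G)] may be larger.)

E[α(G)] ≥ 70 ≈ 70.0000.


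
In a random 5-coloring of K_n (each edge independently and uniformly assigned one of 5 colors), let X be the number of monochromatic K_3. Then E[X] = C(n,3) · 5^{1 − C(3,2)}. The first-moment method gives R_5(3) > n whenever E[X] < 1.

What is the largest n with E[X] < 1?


We need C(n, 3) · 5^{1 − 3} < 1, i.e. C(n, 3) < 5^{3 − 1} = 25.
Check values of n near the boundary:
  n = 3: C(3, 3) = 1; 1 < 25? YES
  n = 4: C(4, 3) = 4; 4 < 25? YES
  n = 5: C(5, 3) = 10; 10 < 25? YES
  n = 6: C(6, 3) = 20; 20 < 25? YES
  n = 7: C(7, 3) = 35; 35 < 25? NO
The largest n with C(n, 3) < 25 is n = 6 (where E[X] = 4/5 ≈ 0.8000). Hence R_5(3) > 6, i.e. R_5(3) ≥ 7.

Largest n = 6; hence R_5(3) > 6.


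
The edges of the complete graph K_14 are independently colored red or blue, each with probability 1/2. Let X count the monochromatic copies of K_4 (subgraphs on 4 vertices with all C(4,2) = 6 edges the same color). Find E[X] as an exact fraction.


Let X = Σ_S X_S over the C(14, 4) = 1001 subsets S of size 4, where X_S = 1 if the K_4 on S is monochromatic.
For a fixed S, the K_4 on S has C(4, 2) = 6 edges. P[all 6 edges red] = (1/2)^6, and likewise for blue, so P[monochromatic] = 2·(1/2)^6 = 2^{1 − 6} = 1/32.
By linearity: E[X] = C(14, 4) · 2^{1 − 6} = 1001 · 1/32 = 1001/32.
Numerically: E[X] ≈ 31.28125.

E[X] = C(14,4)·2^(1−C(4,2)) = 1001/32 ≈ 31.28125.


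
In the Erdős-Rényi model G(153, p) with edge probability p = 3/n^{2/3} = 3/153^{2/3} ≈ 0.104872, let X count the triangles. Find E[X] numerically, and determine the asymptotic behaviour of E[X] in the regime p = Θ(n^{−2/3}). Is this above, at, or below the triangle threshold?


Number of potential triangles: C(153, 3) = 585276.
Each occurs with probability p³ ≈ (0.104872)³ ≈ 1.15340254e-03.
By linearity: E[X] = C(153, 3)·p³ ≈ 585276 · 1.15340254e-03 ≈ 675.058824.
Since α = 2/3 < 1, p = c/n^{2/3} ≫ 1/n is above the triangle threshold p ~ 1/n. Asymptotically E[X] ~ (c³/6)·n^{3(1−α)} = (3³/6)·n^{1} → ∞; triangles are abundant w.h.p.

E[X] ≈ 675.058824; in regime p = Θ(1/n^{2/3}) E[X] diverges (above the triangle threshold p ~ 1/n).


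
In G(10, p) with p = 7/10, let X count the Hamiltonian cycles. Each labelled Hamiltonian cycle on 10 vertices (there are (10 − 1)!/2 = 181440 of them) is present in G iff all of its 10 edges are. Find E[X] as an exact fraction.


K_10 has (10 − 1)!/2 = 181440 labelled Hamiltonian cycles.
For each such Hamiltonian cycle H, let X_H = 1 if all 10 edges of H are present in G. Then P[X_H = 1] = p^{10} = (7/10)^{10} = 282475249/10000000000.
By linearity: E[X] = Σ_H E[X_H] = 181440 · p^{10} = 181440 · 282475249/10000000000 = 160163466183/31250000.
Numerically: E[X] ≈ 5125.23.

E[X] = 181440 · (7/10)^{10} = 160163466183/31250000 ≈ 5125.23.


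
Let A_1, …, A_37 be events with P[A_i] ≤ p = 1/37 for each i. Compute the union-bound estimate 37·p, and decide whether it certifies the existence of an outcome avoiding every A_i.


Union bound: P[∪_{i=1}^{37} A_i] ≤ Σ_i P[A_i] ≤ 37·p = 37·(1/37) = 1.
Numerically: 1 ≈ 1.0000000.
Is 1 < 1? NO.
Since the bound 1 is ≥ 1, the union bound is uninformative here; it does NOT by itself certify existence.

37·p = 1 ≈ 1.0000000; existence NOT certified by the union bound.


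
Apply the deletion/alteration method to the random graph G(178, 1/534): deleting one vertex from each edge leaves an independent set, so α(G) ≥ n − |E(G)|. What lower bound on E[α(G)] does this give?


E[|E(G)|] = C(178, 2)·p = 15753 · (1/534) = 59/2.
E[α(G)] ≥ n − E[|E(G)|] = 178 − 59/2 = 297/2.
Numerically: ≈ 148.500.
(This is only a lower bound; the true E[α(G)] may be larger.)

E[α(G)] ≥ 297/2 ≈ 148.500.


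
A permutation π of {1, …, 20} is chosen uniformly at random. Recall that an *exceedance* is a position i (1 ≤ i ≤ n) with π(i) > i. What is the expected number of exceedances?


Write X = Σ_{i=1}^{20} X_i, where X_i = 1_{π(i) > i}.
For each fixed i, π(i) is uniform over {1, …, 20} (marginal of a uniform permutation), so P[π(i) > i] = (n − i)/n. Summing: Σ_{i=1}^{20} (n − i)/n = (0 + 1 + … + 19)/20 = 20(20 − 1)/(2·20) = (20 − 1)/2.
Hence E[X] = Σ_{i=1}^{20} (20 − i)/20 = 19/2 ≈ 9.500.

E[X] = 19/2 = 9.500.


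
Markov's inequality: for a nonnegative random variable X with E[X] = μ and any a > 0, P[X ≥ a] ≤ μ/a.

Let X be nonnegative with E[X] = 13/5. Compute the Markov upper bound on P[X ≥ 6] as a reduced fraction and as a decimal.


μ = E[X] = 13/5, a = 6.
Markov: P[X ≥ 6] ≤ μ/a = (13/5)/6 = 13/30.
Numerically: ≈ 0.4333.
(Since a = 6 > μ = 2.6000, the bound 13/30 is < 1 and informative.)

P[X ≥ 6] ≤ 13/30 ≈ 0.4333.


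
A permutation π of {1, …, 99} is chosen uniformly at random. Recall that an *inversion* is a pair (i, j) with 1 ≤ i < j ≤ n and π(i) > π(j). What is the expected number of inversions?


Write X = Σ X_I over the C(99, 2) = 4851 pairs i < j, with X_I the indicator of one inversion.
There are 4851 indicators.
For each fixed pair i < j, the values π(i) and π(j) are two distinct elements of {1, …, 99} in uniformly random order; by symmetry P[π(i) > π(j)] = 1/2.
By linearity: E[X] = 4851 · (1/2) = C(99, 2) · (1/2) = 4851/2 = 4851/2 ≈ 2425.500000.

E[X] = 4851/2 = 2425.500000.


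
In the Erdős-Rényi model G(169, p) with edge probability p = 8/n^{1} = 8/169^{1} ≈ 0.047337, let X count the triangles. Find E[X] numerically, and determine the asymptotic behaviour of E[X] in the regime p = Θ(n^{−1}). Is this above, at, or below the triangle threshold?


Number of potential triangles: C(169, 3) = 790244.
Each occurs with probability p³ ≈ (0.047337)³ ≈ 1.0607422e-04.
By linearity: E[X] = C(169, 3)·p³ ≈ 790244 · 1.0607422e-04 ≈ 83.82452.
Here α = 1, so p = 8/n is exactly at the triangle threshold p ~ 1/n. Asymptotically E[X] → c³/6 = 8³/6 = 256/3 ≈ 85.33333, a bounded constant. In this regime the triangle count is asymptotically Poisson(c³/6).

E[X] ≈ 83.82452; in regime p = Θ(1/n^{1}) E[X] stays bounded (at the triangle threshold p ~ 1/n).


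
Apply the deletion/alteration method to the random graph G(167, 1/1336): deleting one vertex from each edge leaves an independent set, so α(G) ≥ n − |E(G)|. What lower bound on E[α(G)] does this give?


E[|E(G)|] = C(167, 2)·p = 13861 · (1/1336) = 83/8.
E[α(G)] ≥ n − E[|E(G)|] = 167 − 83/8 = 1253/8.
Numerically: ≈ 156.6250.
(This is only a lower bound; the true E[α(G)] may be larger.)

E[α(G)] ≥ 1253/8 ≈ 156.6250.


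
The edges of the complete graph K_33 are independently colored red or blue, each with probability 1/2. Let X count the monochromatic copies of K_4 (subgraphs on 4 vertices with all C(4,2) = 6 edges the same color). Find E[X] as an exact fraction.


Let X = Σ_S X_S over the C(33, 4) = 40920 subsets S of size 4, where X_S = 1 if the K_4 on S is monochromatic.
For a fixed S, the K_4 on S has C(4, 2) = 6 edges. P[all 6 edges red] = (1/2)^6, and likewise for blue, so P[monochromatic] = 2·(1/2)^6 = 2^{1 − 6} = 1/32.
Summing: E[X] = C(33, 4) · 2^{1 − 6} = 40920 · 1/32 = 5115/4.
Numerically: E[X] ≈ 1278.750000.

E[X] = C(33,4)·2^(1−C(4,2)) = 5115/4 ≈ 1278.750000.


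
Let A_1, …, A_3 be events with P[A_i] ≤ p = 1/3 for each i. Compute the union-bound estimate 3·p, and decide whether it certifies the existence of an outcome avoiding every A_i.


Union bound: P[∪_{i=1}^{3} A_i] ≤ Σ_i P[A_i] ≤ 3·p = 3·(1/3) = 1.
Numerically: 1 ≈ 1.0000.
Is 1 < 1? NO.
Since the bound 1 is ≥ 1, the union bound is uninformative here; it does NOT by itself certify existence.

3·p = 1 ≈ 1.0000; existence NOT certified by the union bound.


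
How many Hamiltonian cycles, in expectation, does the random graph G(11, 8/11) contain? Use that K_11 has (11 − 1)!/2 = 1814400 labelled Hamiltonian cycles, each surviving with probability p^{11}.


K_11 has (11 − 1)!/2 = 1814400 labelled Hamiltonian cycles.
For each such Hamiltonian cycle H, let X_H = 1 if all 11 edges of H are present in G. Then P[X_H = 1] = p^{11} = (8/11)^{11} = 8589934592/285311670611.
By linearity: E[X] = Σ_H E[X_H] = 1814400 · p^{11} = 1814400 · 8589934592/285311670611 = 15585577323724800/285311670611.
Numerically: E[X] ≈ 5.46e+04.

E[X] = 1814400 · (8/11)^{11} = 15585577323724800/285311670611 ≈ 5.46e+04.


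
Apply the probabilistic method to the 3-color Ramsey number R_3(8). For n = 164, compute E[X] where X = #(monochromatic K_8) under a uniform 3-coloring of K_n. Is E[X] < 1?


E[X] = C(164, 8) · 3^{1 − 28} = 10912535409348 · 3^{−27} = 10912535409348/7625597484987.
As a reduced fraction: E[X] = 404167978124/282429536481 ≈ 1.4310.
Is E[X] < 1? NO.
Since E[X] ≥ 1, the first-moment bound is inconclusive at n = 164; it does NOT by itself certify R_3(8) > 164.

E[X] = 404167978124/282429536481 ≈ 1.4310; E[X] ≥ 1; first-moment method inconclusive here.


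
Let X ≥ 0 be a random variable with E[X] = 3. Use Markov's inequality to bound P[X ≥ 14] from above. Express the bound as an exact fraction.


μ = E[X] = 3, a = 14.
Markov: P[X ≥ 14] ≤ μ/a = (3)/14 = 3/14.
Numerically: ≈ 0.214286.
(Since a = 14 > μ = 3.000000, the bound 3/14 is < 1 and informative.)

P[X ≥ 14] ≤ 3/14 ≈ 0.214286.


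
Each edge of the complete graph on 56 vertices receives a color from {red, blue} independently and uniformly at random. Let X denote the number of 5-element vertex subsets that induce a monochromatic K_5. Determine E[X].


Let X = Σ_S X_S over the C(56, 5) = 3819816 subsets S of size 5, where X_S = 1 if the K_5 on S is monochromatic.
For a fixed S, the K_5 on S has C(5, 2) = 10 edges. P[all 10 edges red] = (1/2)^10, and likewise for blue, so P[monochromatic] = 2·(1/2)^10 = 2^{1 − 10} = 1/512.
By linearity: E[X] = C(56, 5) · 2^{1 − 10} = 3819816 · 1/512 = 477477/64.
Numerically: E[X] ≈ 7460.578.

E[X] = C(56,5)·2^(1−C(5,2)) = 477477/64 ≈ 7460.578.


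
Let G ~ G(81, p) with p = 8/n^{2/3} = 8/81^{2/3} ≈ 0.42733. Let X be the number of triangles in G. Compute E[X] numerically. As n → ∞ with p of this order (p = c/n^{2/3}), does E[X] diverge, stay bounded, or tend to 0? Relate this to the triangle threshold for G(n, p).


Number of potential triangles: C(81, 3) = 85320.
Each occurs with probability p³ ≈ (0.42733)³ ≈ 7.8036885e-02.
By linearity: E[X] = C(81, 3)·p³ ≈ 85320 · 7.8036885e-02 ≈ 6658.10700.
Since α = 2/3 < 1, p = c/n^{2/3} ≫ 1/n is above the triangle threshold p ~ 1/n. Asymptotically E[X] ~ (c³/6)·n^{3(1−α)} = (8³/6)·n^{1} → ∞; triangles are abundant w.h.p.

E[X] ≈ 6658.10700; in regime p = Θ(1/n^{2/3}) E[X] diverges (above the triangle threshold p ~ 1/n).


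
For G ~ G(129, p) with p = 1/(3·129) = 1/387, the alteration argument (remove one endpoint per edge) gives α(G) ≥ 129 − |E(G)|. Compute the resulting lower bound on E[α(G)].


E[|E(G)|] = C(129, 2)·p = 8256 · (1/387) = 64/3.
E[α(G)] ≥ n − E[|E(G)|] = 129 − 64/3 = 323/3.
Numerically: ≈ 107.66667.
(This is only a lower bound; the true E[α(G)] may be larger.)

E[α(G)] ≥ 323/3 ≈ 107.66667.


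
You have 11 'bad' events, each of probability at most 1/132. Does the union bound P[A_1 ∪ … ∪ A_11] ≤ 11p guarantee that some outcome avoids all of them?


Union bound: P[∪_{i=1}^{11} A_i] ≤ Σ_i P[A_i] ≤ 11·p = 11·(1/132) = 1/12.
Numerically: 1/12 ≈ 0.0833333.
Is 1/12 < 1? YES.
Since P[∪ A_i] ≤ 1/12 < 1, the complement has P[∩ A_i^c] ≥ 1 − 1/12 = 11/12 > 0, so some outcome avoids every A_i.

11·p = 1/12 ≈ 0.0833333; existence CERTIFIED by the union bound.


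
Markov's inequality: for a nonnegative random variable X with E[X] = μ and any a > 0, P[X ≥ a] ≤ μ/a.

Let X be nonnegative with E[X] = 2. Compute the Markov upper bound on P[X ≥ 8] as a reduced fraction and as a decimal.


μ = E[X] = 2, a = 8.
Markov: P[X ≥ 8] ≤ μ/a = (2)/8 = 1/4.
Numerically: ≈ 0.25000.
(Since a = 8 > μ = 2.00000, the bound 1/4 is < 1 and informative.)

P[X ≥ 8] ≤ 1/4 ≈ 0.25000.


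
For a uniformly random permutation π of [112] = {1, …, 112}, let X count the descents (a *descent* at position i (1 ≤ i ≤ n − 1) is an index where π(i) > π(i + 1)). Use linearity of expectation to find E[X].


Write X = Σ X_I over i = 1, …, 111, with X_I the indicator of one descent.
There are 111 indicators.
For each fixed i, the pair (π(i), π(i+1)) is a uniformly random ordered pair of distinct values from {1, …, 112}; by symmetry P[π(i) > π(i+1)] = 1/2.
By linearity: E[X] = 111 · (1/2) = (112 − 1) · (1/2) = 111/2 ≈ 55.500000.

E[X] = 111/2 = 55.500000.


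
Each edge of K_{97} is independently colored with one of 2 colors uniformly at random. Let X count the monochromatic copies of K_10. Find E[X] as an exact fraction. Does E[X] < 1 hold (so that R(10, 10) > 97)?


E[X] = C(97, 10) · 2^{1 − 45} = 12576469727536 · 2^{−44} = 12576469727536/17592186044416.
As a reduced fraction: E[X] = 786029357971/1099511627776 ≈ 0.714890.
Is E[X] < 1? YES.
Since E[X] < 1, there exists a 2-coloring of K_{97} with no monochromatic K_10; hence R(10, 10) > 97.

E[X] = 786029357971/1099511627776 ≈ 0.714890; E[X] < 1, so R(10, 10) > 97.
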